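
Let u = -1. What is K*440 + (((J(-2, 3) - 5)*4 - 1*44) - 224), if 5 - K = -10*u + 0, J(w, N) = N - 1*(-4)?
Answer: -2460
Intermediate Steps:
J(w, N) = 4 + N (J(w, N) = N + 4 = 4 + N)
K = -5 (K = 5 - (-10*(-1) + 0) = 5 - (10 + 0) = 5 - 1*10 = 5 - 10 = -5)
K*440 + (((J(-2, 3) - 5)*4 - 1*44) - 224) = -5*440 + ((((4 + 3) - 5)*4 - 1*44) - 224) = -2200 + (((7 - 5)*4 - 44) - 224) = -2200 + ((2*4 - 44) - 224) = -2200 + ((8 - 44) - 224) = -2200 + (-36 - 224) = -2200 - 260 = -2460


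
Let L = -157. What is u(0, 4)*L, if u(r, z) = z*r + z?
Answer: -628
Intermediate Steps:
u(r, z) = z + r*z (u(r, z) = r*z + z = z + r*z)
u(0, 4)*L = (4*(1 + 0))*(-157) = (4*1)*(-157) = 4*(-157) = -628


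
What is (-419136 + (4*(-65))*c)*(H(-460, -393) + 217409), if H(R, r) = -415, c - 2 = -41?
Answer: -88749678024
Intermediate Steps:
c = -39 (c = 2 - 41 = -39)
(-419136 + (4*(-65))*c)*(H(-460, -393) + 217409) = (-419136 + (4*(-65))*(-39))*(-415 + 217409) = (-419136 - 260*(-39))*216994 = (-419136 + 10140)*216994 = -408996*216994 = -88749678024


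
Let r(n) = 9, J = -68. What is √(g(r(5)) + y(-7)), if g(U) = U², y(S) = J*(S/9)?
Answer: √1205/3 ≈ 11.571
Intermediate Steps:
y(S) = -68*S/9
√(g(r(5)) + y(-7)) = √(9² - 68/9*(-7)) = √(81 + 476/9) = √(1205/9) = √1205/3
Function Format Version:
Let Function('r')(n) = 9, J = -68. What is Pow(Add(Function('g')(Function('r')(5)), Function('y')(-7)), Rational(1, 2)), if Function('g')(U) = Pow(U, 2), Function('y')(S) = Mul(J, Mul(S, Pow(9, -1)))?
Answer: Mul(Rational(1, 3), Pow(1205, Rational(1, 2))) ≈ 11.571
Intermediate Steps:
Function('y')(S) = Mul(Rational(-68, 9), S) (Function('y')(S) = Mul(-68, Mul(S, Pow(9, -1))) = Mul(-68, Mul(S, Rational(1, 9))) = Mul(-68, Mul(Rational(1, 9), S)) = Mul(Rational(-68, 9), S))
Pow(Add(Function('g')(Function('r')(5)), Function('y')(-7)), Rational(1, 2)) = Pow(Add(Pow(9, 2), Mul(Rational(-68, 9), -7)), Rational(1, 2)) = Pow(Add(81, Rational(476, 9)), Rational(1, 2)) = Pow(Rational(1205, 9), Rational(1, 2)) = Mul(Rational(1, 3), Pow(1205, Rational(1, 2)))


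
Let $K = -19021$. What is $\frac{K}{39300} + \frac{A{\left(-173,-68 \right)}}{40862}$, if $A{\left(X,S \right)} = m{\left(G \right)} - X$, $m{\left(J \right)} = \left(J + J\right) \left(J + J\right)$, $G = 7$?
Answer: $- \frac{381367201}{802938300} \approx -0.47496$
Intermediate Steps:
$m{\left(J \right)} = 4 J^{2}$ ($m{\left(J \right)} = 2 J 2 J = 4 J^{2}$)
$A{\left(X,S \right)} = 196 - X$ ($A{\left(X,S \right)} = 4 \cdot 7^{2} - X = 4 \cdot 49 - X = 196 - X$)
$\frac{K}{39300} + \frac{A{\left(-173,-68 \right)}}{40862} = - \frac{19021}{39300} + \frac{196 - -173}{40862} = \left(-19021\right) \frac{1}{39300} + \left(196 + 173\right) \frac{1}{40862} = - \frac{19021}{39300} + 369 \cdot \frac{1}{40862} = - \frac{19021}{39300} + \frac{369}{40862} = - \frac{381367201}{802938300}$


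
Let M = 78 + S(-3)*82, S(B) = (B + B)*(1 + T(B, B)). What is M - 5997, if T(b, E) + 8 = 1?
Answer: -2967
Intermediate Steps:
T(b, E) = -7 (T(b, E) = -8 + 1 = -7)
S(B) = -12*B (S(B) = (B + B)*(1 - 7) = (2*B)*(-6) = -12*B)
M = 3030 (M = 78 - 12*(-3)*82 = 78 + 36*82 = 78 + 2952 = 3030)
M - 5997 = 3030 - 5997 = -2967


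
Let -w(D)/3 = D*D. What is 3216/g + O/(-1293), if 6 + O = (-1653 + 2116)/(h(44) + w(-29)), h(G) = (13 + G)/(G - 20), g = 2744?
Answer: 10524254732/8943157335 ≈ 1.1768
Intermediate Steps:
w(D) = -3*D² (w(D) = -3*D*D = -3*D²)
h(G) = (13 + G)/(-20 + G)
O = -124694/20165 (O = -6 + (-1653 + 2116)/((13 + 44)/(-20 + 44) - 3*(-29)²) = -6 + 463/(57/24 - 3*841) = -6 + 463/((1/24)*57 - 2523) = -6 + 463/(19/8 - 2523) = -6 + 463/(-20165/8) = -6 + 463*(-8/20165) = -6 - 3704/20165 = -124694/20165 ≈ -6.1837)
3216/g + O/(-1293) = 3216/2744 - 124694/20165/(-1293) = 3216*(1/2744) - 124694/20165*(-1/1293) = 402/343 + 124694/26073345 = 10524254732/8943157335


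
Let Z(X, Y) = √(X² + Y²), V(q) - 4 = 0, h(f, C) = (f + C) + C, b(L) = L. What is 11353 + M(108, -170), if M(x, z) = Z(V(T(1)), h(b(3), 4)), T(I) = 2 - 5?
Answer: 11353 + √137 ≈ 11365.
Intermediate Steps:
T(I) = -3
h(f, C) = f + 2*C (h(f, C) = (C + f) + C = f + 2*C)
V(q) = 4 (V(q) = 4 + 0 = 4)
M(x, z) = √137 (M(x, z) = √(4² + (3 + 2*4)²) = √(16 + (3 + 8)²) = √(16 + 11²) = √(16 + 121) = √137)
11353 + M(108, -170) = 11353 + √137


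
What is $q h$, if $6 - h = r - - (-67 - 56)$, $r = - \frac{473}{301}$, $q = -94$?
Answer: $- \frac{85916}{7} \approx -12274.0$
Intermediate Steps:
$r = - \frac{11}{7}$ ($r = \left(-473\right) \frac{1}{301} = - \frac{11}{7} \approx -1.5714$)
$h = \frac{914}{7}$ ($h = 6 - \left(- \frac{11}{7} - - (-67 - 56)\right) = 6 - \left(- \frac{11}{7} - \left(-1\right) \left(-123\right)\right) = 6 - \left(- \frac{11}{7} - 123\right) = 6 - - \frac{872}{7} = 6 + \frac{872}{7} = \frac{914}{7} \approx 130.57$)
$q h = \left(-94\right) \frac{914}{7} = - \frac{85916}{7}$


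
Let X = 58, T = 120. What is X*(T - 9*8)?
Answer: 2784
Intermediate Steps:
X*(T - 9*8) = 58*(120 - 9*8) = 58*(120 - 72) = 58*48 = 2784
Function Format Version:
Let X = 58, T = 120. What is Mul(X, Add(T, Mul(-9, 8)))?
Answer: 2784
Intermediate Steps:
Mul(X, Add(T, Mul(-9, 8))) = Mul(58, Add(120, Mul(-9, 8))) = Mul(58, Add(120, -72)) = Mul(58, 48) = 2784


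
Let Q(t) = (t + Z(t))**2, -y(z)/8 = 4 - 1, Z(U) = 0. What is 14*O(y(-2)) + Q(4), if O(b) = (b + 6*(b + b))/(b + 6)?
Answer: 776/3 ≈ 258.67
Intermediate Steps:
y(z) = -24 (y(z) = -8*(4 - 1) = -8*3 = -24)
Q(t) = t**2 (Q(t) = (t + 0)**2 = t**2)
O(b) = 13*b/(6 + b) (O(b) = (b + 6*(2*b))/(6 + b) = (b + 12*b)/(6 + b) = (13*b)/(6 + b) = 13*b/(6 + b))
14*O(y(-2)) + Q(4) = 14*(13*(-24)/(6 - 24)) + 4**2 = 14*(13*(-24)/(-18)) + 16 = 14*(13*(-24)*(-1/18)) + 16 = 14*(52/3) + 16 = 728/3 + 16 = 776/3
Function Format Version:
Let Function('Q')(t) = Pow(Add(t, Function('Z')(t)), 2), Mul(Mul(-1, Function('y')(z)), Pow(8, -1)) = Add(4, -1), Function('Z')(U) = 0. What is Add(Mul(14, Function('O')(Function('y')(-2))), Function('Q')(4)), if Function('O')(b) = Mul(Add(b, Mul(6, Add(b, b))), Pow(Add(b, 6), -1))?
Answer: Rational(776, 3) ≈ 258.67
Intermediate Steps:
Function('y')(z) = -24 (Function('y')(z) = Mul(-8, Add(4, -1)) = Mul(-8, 3) = -24)
Function('Q')(t) = Pow(t, 2) (Function('Q')(t) = Pow(Add(t, 0), 2) = Pow(t, 2))
Function('O')(b) = Mul(13, b, Pow(Add(6, b), -1)) (Function('O')(b) = Mul(Add(b, Mul(6, Mul(2, b))), Pow(Add(6, b), -1)) = Mul(Add(b, Mul(12, b)), Pow(Add(6, b), -1)) = Mul(Mul(13, b), Pow(Add(6, b), -1)) = Mul(13, b, Pow(Add(6, b), -1)))
Add(Mul(14, Function('O')(Function('y')(-2))), Function('Q')(4)) = Add(Mul(14, Mul(13, -24, Pow(Add(6, -24), -1))), Pow(4, 2)) = Add(Mul(14, Mul(13, -24, Pow(-18, -1))), 16) = Add(Mul(14, Mul(13, -24, Rational(-1, 18))), 16) = Add(Mul(14, Rational(52, 3)), 16) = Add(Rational(728, 3), 16) = Rational(776, 3)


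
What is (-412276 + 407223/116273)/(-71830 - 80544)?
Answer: 47936160125/17716982102 ≈ 2.7057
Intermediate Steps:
(-412276 + 407223/116273)/(-71830 - 80544) = (-412276 + 407223*(1/116273))/(-152374) = (-412276 + 407223/116273)*(-1/152374) = -47936160125/116273*(-1/152374) = 47936160125/17716982102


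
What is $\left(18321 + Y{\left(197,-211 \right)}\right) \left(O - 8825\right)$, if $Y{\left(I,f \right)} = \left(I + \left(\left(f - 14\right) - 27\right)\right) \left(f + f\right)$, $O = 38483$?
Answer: $1231726398$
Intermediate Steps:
$Y{\left(I,f \right)} = 2 f \left(-41 + I + f\right)$ ($Y{\left(I,f \right)} = \left(I + \left(\left(-14 + f\right) - 27\right)\right) 2 f = \left(I + \left(-41 + f\right)\right) 2 f = \left(-41 + I + f\right) 2 f = 2 f \left(-41 + I + f\right)$)
$\left(18321 + Y{\left(197,-211 \right)}\right) \left(O - 8825\right) = \left(18321 + 2 \left(-211\right) \left(-41 + 197 - 211\right)\right) \left(38483 - 8825\right) = \left(18321 + 2 \left(-211\right) \left(-55\right)\right) 29658 = \left(18321 + 23210\right) 29658 = 41531 \cdot 29658 = 1231726398$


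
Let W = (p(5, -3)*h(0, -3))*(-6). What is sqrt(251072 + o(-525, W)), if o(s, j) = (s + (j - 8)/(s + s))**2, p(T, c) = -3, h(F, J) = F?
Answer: sqrt(145168655641)/525 ≈ 725.73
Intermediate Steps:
W = 0 (W = -3*0*(-6) = 0*(-6) = 0)
o(s, j) = (s + (-8 + j)/(2*s))**2 (o(s, j) = (s + (-8 + j)/((2*s)))**2 = (s + (-8 + j)*(1/(2*s)))**2 = (s + (-8 + j)/(2*s))**2)
sqrt(251072 + o(-525, W)) = sqrt(251072 + (1/4)*(-8 + 0 + 2*(-525)**2)**2/(-525)**2) = sqrt(251072 + (1/4)*(1/275625)*(-8 + 0 + 2*275625)**2) = sqrt(251072 + (1/4)*(1/275625)*(-8 + 0 + 551250)**2) = sqrt(251072 + (1/4)*(1/275625)*551242**2) = sqrt(251072 + (1/4)*(1/275625)*303867742564) = sqrt(251072 + 75966935641/275625) = sqrt(145168655641/275625) = sqrt(145168655641)/525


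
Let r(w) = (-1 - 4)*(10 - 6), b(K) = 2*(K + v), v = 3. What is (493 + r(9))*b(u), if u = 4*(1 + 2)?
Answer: 14190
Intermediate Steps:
u = 12 (u = 4*3 = 12)
b(K) = 6 + 2*K (b(K) = 2*(K + 3) = 2*(3 + K) = 6 + 2*K)
r(w) = -20 (r(w) = -5*4 = -20)
(493 + r(9))*b(u) = (493 - 20)*(6 + 2*12) = 473*(6 + 24) = 473*30 = 14190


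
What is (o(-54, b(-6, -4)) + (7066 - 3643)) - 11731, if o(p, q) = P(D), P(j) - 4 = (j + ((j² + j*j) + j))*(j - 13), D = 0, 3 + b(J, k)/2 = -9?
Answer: -8304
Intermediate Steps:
b(J, k) = -24 (b(J, k) = -6 + 2*(-9) = -6 - 18 = -24)
P(j) = 4 + (-13 + j)*(2*j + 2*j²) (P(j) = 4 + (j + ((j² + j*j) + j))*(j - 13) = 4 + (j + ((j² + j²) + j))*(-13 + j) = 4 + (j + (2*j² + j))*(-13 + j) = 4 + (j + (j + 2*j²))*(-13 + j) = 4 + (2*j + 2*j²)*(-13 + j) = 4 + (-13 + j)*(2*j + 2*j²))
o(p, q) = 4 (o(p, q) = 4 - 26*0 - 24*0² + 2*0³ = 4 + 0 - 24*0 + 2*0 = 4 + 0 + 0 + 0 = 4)
(o(-54, b(-6, -4)) + (7066 - 3643)) - 11731 = (4 + (7066 - 3643)) - 11731 = (4 + 3423) - 11731 = 3427 - 11731 = -8304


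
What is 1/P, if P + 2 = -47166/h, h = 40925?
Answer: -40925/129016 ≈ -0.31721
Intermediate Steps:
P = -129016/40925 (P = -2 - 47166/40925 = -129016/40925 ≈ -3.1525)
1/P = 1/(-129016/40925) = -40925/129016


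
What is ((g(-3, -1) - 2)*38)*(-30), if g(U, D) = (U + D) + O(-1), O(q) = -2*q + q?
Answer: 5700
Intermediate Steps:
O(q) = -q
g(U, D) = 1 + D + U (g(U, D) = (U + D) - 1*(-1) = (D + U) + 1 = 1 + D + U)
((g(-3, -1) - 2)*38)*(-30) = (((1 - 1 - 3) - 2)*38)*(-30) = ((-3 - 2)*38)*(-30) = -5*38*(-30) = -190*(-30) = 5700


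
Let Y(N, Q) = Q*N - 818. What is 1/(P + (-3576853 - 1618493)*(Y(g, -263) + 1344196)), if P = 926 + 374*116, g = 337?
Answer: -1/6518844763152 ≈ -1.5340e-13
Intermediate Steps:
Y(N, Q) = -818 + N*Q (Y(N, Q) = N*Q - 818 = -818 + N*Q)
P = 44310 (P = 926 + 43384 = 44310)
1/(P + (-3576853 - 1618493)*(Y(g, -263) + 1344196)) = 1/(44310 + (-3576853 - 1618493)*((-818 + 337*(-263)) + 1344196)) = 1/(44310 - 5195346*((-818 - 88631) + 1344196)) = 1/(44310 - 5195346*(-89449 + 1344196)) = 1/(44310 - 5195346*1254747) = 1/(44310 - 6518844807462) = 1/(-6518844763152) = -1/6518844763152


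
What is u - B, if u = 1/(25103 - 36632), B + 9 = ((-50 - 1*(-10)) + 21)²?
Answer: -4058209/11529 ≈ -352.00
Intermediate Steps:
B = 352 (B = -9 + ((-50 - 1*(-10)) + 21)² = -9 + ((-50 + 10) + 21)² = -9 + (-40 + 21)² = -9 + (-19)² = -9 + 361 = 352)
u = -1/11529 (u = 1/(-11529) = -1/11529 ≈ -8.6738e-5)
u - B = -1/11529 - 1*352 = -1/11529 - 352 = -4058209/11529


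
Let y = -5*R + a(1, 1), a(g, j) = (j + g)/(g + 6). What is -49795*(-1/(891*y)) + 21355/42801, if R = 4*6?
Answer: 31089425/968415426 ≈ 0.032103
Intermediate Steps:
a(g, j) = (g + j)/(6 + g)
R = 24
y = -838/7 (y = -5*24 + (1 + 1)/(6 + 1) = -120 + 2/7 = -838/7 ≈ -119.71)
-49795*(-1/(891*y)) + 21355/42801 = -49795/(-33*27*(-838/7)) + 21355/42801 = -49795/((-891*(-838/7))) + 21355*(1/42801) = -49795/746658/7 + 21355/42801 = -49795*7/746658 + 21355/42801 = -348565/746658 + 21355/42801 = 31089425/968415426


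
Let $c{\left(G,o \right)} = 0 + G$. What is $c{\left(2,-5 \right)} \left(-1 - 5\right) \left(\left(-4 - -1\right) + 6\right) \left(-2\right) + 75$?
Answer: $147$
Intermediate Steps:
$c{\left(G,o \right)} = G$
$c{\left(2,-5 \right)} \left(-1 - 5\right) \left(\left(-4 - -1\right) + 6\right) \left(-2\right) + 75 = 2 \left(-1 - 5\right) \left(\left(-4 - -1\right) + 6\right) \left(-2\right) + 75 = 2 - 6 \left(\left(-4 + 1\right) + 6\right) \left(-2\right) + 75 = 2 - 6 \left(-3 + 6\right) \left(-2\right) + 75 = 2 \left(-6\right) 3 \left(-2\right) + 75 = 2 \left(\left(-18\right) \left(-2\right)\right) + 75 = 2 \cdot 36 + 75 = 72 + 75 = 147$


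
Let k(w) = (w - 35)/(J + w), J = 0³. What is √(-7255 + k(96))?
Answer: I*√4178514/24 ≈ 85.173*I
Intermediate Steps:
J = 0
k(w) = (-35 + w)/w (k(w) = (w - 35)/(0 + w) = (-35 + w)/w)
√(-7255 + k(96)) = √(-7255 + (-35 + 96)/96) = √(-7255 + (1/96)*61) = √(-7255 + 61/96) = √(-696419/96) = I*√4178514/24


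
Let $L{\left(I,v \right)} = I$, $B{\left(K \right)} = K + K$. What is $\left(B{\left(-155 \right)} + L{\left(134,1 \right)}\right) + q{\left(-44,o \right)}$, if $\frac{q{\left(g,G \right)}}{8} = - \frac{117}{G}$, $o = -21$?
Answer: $- \frac{920}{7} \approx -131.43$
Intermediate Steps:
$B{\left(K \right)} = 2 K$
$q{\left(g,G \right)} = - \frac{936}{G}$ ($q{\left(g,G \right)} = 8 \left(- \frac{117}{G}\right) = - \frac{936}{G}$)
$\left(B{\left(-155 \right)} + L{\left(134,1 \right)}\right) + q{\left(-44,o \right)} = \left(2 \left(-155\right) + 134\right) - \frac{936}{-21} = \left(-310 + 134\right) - - \frac{312}{7} = -176 + \frac{312}{7} = - \frac{920}{7}$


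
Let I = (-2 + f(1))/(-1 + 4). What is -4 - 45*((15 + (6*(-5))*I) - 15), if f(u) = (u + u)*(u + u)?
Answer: 896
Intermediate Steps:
f(u) = 4*u² (f(u) = (2*u)*(2*u) = 4*u²)
I = ⅔ (I = (-2 + 4*1²)/(-1 + 4) = (-2 + 4*1)/3 = (-2 + 4)*(⅓) = 2*(⅓) = ⅔ ≈ 0.66667)
-4 - 45*((15 + (6*(-5))*I) - 15) = -4 - 45*((15 + (6*(-5))*(⅔)) - 15) = -4 - 45*((15 - 30*⅔) - 15) = -4 - 45*((15 - 20) - 15) = -4 - 45*(-5 - 15) = -4 - 45*(-20) = -4 + 900 = 896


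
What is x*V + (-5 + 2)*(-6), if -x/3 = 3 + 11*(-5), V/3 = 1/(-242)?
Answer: 1944/121 ≈ 16.066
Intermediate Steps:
V = -3/242 (V = 3/(-242) = 3*(-1/242) = -3/242 ≈ -0.012397)
x = 156 (x = -3*(3 + 11*(-5)) = -3*(3 - 55) = -3*(-52) = 156)
x*V + (-5 + 2)*(-6) = 156*(-3/242) + (-5 + 2)*(-6) = -234/121 - 3*(-6) = -234/121 + 18 = 1944/121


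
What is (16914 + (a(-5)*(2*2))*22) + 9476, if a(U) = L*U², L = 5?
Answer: 37390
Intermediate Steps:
a(U) = 5*U²
(16914 + (a(-5)*(2*2))*22) + 9476 = (16914 + ((5*(-5)²)*(2*2))*22) + 9476 = (16914 + ((5*25)*4)*22) + 9476 = (16914 + (125*4)*22) + 9476 = (16914 + 500*22) + 9476 = (16914 + 11000) + 9476 = 27914 + 9476 = 37390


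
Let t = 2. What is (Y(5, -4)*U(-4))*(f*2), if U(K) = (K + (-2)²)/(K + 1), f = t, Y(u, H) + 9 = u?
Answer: 0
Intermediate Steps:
Y(u, H) = -9 + u
f = 2
U(K) = (4 + K)/(1 + K) (U(K) = (K + 4)/(1 + K) = (4 + K)/(1 + K))
(Y(5, -4)*U(-4))*(f*2) = ((-9 + 5)*((4 - 4)/(1 - 4)))*(2*2) = -4*0/(-3)*4 = -(-4)*0/3*4 = -4*0*4 = 0*4 = 0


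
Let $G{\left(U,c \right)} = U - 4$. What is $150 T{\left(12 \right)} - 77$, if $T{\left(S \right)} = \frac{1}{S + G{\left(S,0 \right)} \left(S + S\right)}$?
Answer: $- \frac{2593}{34} \approx -76.265$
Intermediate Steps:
$G{\left(U,c \right)} = -4 + U$
$T{\left(S \right)} = \frac{1}{S + 2 S \left(-4 + S\right)}$ ($T{\left(S \right)} = \frac{1}{S + \left(-4 + S\right) \left(S + S\right)} = \frac{1}{S + \left(-4 + S\right) 2 S} = \frac{1}{S + 2 S \left(-4 + S\right)}$)
$150 T{\left(12 \right)} - 77 = 150 \frac{1}{12 \left(-7 + 2 \cdot 12\right)} - 77 = 150 \frac{1}{12 \left(-7 + 24\right)} - 77 = 150 \frac{1}{12 \cdot 17} - 77 = 150 \cdot \frac{1}{12} \cdot \frac{1}{17} - 77 = 150 \cdot \frac{1}{204} - 77 = \frac{25}{34} - 77 = - \frac{2593}{34}$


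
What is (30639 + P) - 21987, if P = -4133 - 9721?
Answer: -5202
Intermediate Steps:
P = -13854
(30639 + P) - 21987 = (30639 - 13854) - 21987 = 16785 - 21987 = -5202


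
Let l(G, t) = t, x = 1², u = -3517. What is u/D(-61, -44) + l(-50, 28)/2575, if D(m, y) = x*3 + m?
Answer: 9057899/149350 ≈ 60.649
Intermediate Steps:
x = 1
D(m, y) = 3 + m (D(m, y) = 1*3 + m = 3 + m)
u/D(-61, -44) + l(-50, 28)/2575 = -3517/(3 - 61) + 28/2575 = -3517/(-58) + 28*(1/2575) = -3517*(-1/58) + 28/2575 = 3517/58 + 28/2575 = 9057899/149350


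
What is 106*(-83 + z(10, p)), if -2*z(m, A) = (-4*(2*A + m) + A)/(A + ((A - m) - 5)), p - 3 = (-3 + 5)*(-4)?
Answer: -44043/5 ≈ -8808.6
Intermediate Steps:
p = -5 (p = 3 + (-3 + 5)*(-4) = 3 + 2*(-4) = 3 - 8 = -5)
z(m, A) = -(-7*A - 4*m)/(2*(-5 - m + 2*A)) (z(m, A) = -(-4*(2*A + m) + A)/(2*(A + ((A - m) - 5))) = -(-4*(m + 2*A) + A)/(2*(A + (-5 + A - m))) = -((-8*A - 4*m) + A)/(2*(-5 - m + 2*A)) = -(-7*A - 4*m)/(2*(-5 - m + 2*A)))
106*(-83 + z(10, p)) = 106*(-83 + (-7*(-5) - 4*10)/(2*(5 + 10 - 2*(-5)))) = 106*(-83 + (35 - 40)/(2*(5 + 10 + 10))) = 106*(-83 + (1/2)*(-5)/25) = 106*(-83 + (1/2)*(1/25)*(-5)) = 106*(-83 - 1/10) = 106*(-831/10) = -44043/5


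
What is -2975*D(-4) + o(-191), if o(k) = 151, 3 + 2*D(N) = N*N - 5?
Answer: -11749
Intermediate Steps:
D(N) = -4 + N**2/2 (D(N) = -3/2 + (N*N - 5)/2 = -3/2 + (N**2 - 5)/2 = -3/2 + (-5 + N**2)/2 = -3/2 + (-5/2 + N**2/2) = -4 + N**2/2)
-2975*D(-4) + o(-191) = -2975*(-4 + (1/2)*(-4)**2) + 151 = -2975*(-4 + (1/2)*16) + 151 = -2975*(-4 + 8) + 151 = -2975*4 + 151 = -11900 + 151 = -11749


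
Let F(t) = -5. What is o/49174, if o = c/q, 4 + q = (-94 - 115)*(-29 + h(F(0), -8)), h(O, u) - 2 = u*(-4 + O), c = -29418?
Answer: 14709/231339083 ≈ 6.3582e-5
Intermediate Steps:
h(O, u) = 2 + u*(-4 + O)
q = -9409 (q = -4 + (-94 - 115)*(-29 + (2 - 4*(-8) - 5*(-8))) = -4 - 209*(-29 + (2 + 32 + 40)) = -4 - 209*(-29 + 74) = -4 - 209*45 = -4 - 9405 = -9409)
o = 29418/9409 (o = -29418/(-9409) = -29418*(-1/9409) = 29418/9409 ≈ 3.1266)
o/49174 = (29418/9409)/49174 = (29418/9409)*(1/49174) = 14709/231339083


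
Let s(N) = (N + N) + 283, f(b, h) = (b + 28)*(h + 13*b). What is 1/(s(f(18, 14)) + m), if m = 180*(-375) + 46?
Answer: -1/44355 ≈ -2.2545e-5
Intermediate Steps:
m = -67454 (m = -67500 + 46 = -67454)
f(b, h) = (28 + b)*(h + 13*b)
s(N) = 283 + 2*N (s(N) = 2*N + 283 = 283 + 2*N)
1/(s(f(18, 14)) + m) = 1/((283 + 2*(13*18² + 28*14 + 364*18 + 18*14)) - 67454) = 1/((283 + 2*(13*324 + 392 + 6552 + 252)) - 67454) = 1/((283 + 2*(4212 + 392 + 6552 + 252)) - 67454) = 1/((283 + 2*11408) - 67454) = 1/((283 + 22816) - 67454) = 1/(23099 - 67454) = 1/(-44355) = -1/44355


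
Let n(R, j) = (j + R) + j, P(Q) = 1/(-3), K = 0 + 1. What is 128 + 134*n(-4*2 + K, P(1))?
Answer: -2698/3 ≈ -899.33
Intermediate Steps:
K = 1
P(Q) = -⅓
n(R, j) = R + 2*j (n(R, j) = (R + j) + j = R + 2*j)
128 + 134*n(-4*2 + K, P(1)) = 128 + 134*((-4*2 + 1) + 2*(-⅓)) = 128 + 134*((-8 + 1) - ⅔) = 128 + 134*(-7 - ⅔) = 128 + 134*(-23/3) = 128 - 3082/3 = -2698/3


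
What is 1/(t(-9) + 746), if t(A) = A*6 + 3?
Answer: 1/695 ≈ 0.0014388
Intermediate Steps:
t(A) = 3 + 6*A (t(A) = 6*A + 3 = 3 + 6*A)
1/(t(-9) + 746) = 1/((3 + 6*(-9)) + 746) = 1/((3 - 54) + 746) = 1/(-51 + 746) = 1/695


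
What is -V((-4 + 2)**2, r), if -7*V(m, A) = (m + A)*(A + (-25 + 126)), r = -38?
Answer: -306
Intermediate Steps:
V(m, A) = -(101 + A)*(A + m)/7 (V(m, A) = -(m + A)*(A + (-25 + 126))/7 = -(A + m)*(A + 101)/7 = -(A + m)*(101 + A)/7 = -(101 + A)*(A + m)/7)
-V((-4 + 2)**2, r) = -(-101/7*(-38) - 101*(-4 + 2)**2/7 - 1/7*(-38)**2 - 1/7*(-38)*(-4 + 2)**2) = -(3838/7 - 101/7*(-2)**2 - 1/7*1444 - 1/7*(-38)*(-2)**2) = -(3838/7 - 101/7*4 - 1444/7 - 1/7*(-38)*4) = -(3838/7 - 404/7 - 1444/7 + 152/7) = -1*306 = -306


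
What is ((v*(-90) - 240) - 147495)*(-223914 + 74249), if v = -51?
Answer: 21423796425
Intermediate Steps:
((v*(-90) - 240) - 147495)*(-223914 + 74249) = ((-51*(-90) - 240) - 147495)*(-223914 + 74249) = ((4590 - 240) - 147495)*(-149665) = (4350 - 147495)*(-149665) = -143145*(-149665) = 21423796425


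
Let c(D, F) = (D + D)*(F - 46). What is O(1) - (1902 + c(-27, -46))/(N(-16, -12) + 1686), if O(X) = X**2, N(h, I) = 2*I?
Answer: -868/277 ≈ -3.1336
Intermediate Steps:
c(D, F) = 2*D*(-46 + F) (c(D, F) = (2*D)*(-46 + F) = 2*D*(-46 + F))
O(1) - (1902 + c(-27, -46))/(N(-16, -12) + 1686) = 1**2 - (1902 + 2*(-27)*(-46 - 46))/(2*(-12) + 1686) = 1 - (1902 + 2*(-27)*(-92))/(-24 + 1686) = 1 - (1902 + 4968)/1662 = 1 - 6870/1662 = 1 - 1*1145/277 = 1 - 1145/277 = -868/277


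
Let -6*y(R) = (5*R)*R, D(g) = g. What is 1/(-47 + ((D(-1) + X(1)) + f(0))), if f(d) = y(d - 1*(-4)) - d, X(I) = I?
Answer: -3/181 ≈ -0.016575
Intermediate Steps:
y(R) = -5*R²/6 (y(R) = -5*R*R/6 = -5*R²/6)
f(d) = -d - 5*(4 + d)²/6 (f(d) = -5*(d - 1*(-4))²/6 - d = -5*(d + 4)²/6 - d = -5*(4 + d)²/6 - d = -d - 5*(4 + d)²/6)
1/(-47 + ((D(-1) + X(1)) + f(0))) = 1/(-47 + ((-1 + 1) + (-1*0 - 5*(4 + 0)²/6))) = 1/(-47 + (0 + (0 - ⅚*4²))) = 1/(-47 + (0 + (0 - ⅚*16))) = 1/(-47 + (0 + (0 - 40/3))) = 1/(-47 + (0 - 40/3)) = 1/(-47 - 40/3) = 1/(-181/3) = -3/181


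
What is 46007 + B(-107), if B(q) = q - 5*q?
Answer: 46435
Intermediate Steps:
B(q) = -4*q
46007 + B(-107) = 46007 - 4*(-107) = 46007 + 428 = 46435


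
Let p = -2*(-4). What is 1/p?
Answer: 1/8 ≈ 0.12500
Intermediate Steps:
p = 8
1/p = 1/8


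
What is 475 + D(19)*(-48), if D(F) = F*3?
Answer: -2261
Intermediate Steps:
D(F) = 3*F
475 + D(19)*(-48) = 475 + (3*19)*(-48) = 475 + 57*(-48) = 475 - 2736 = -2261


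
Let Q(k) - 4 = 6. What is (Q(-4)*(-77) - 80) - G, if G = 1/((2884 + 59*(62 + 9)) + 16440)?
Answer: -19986051/23513 ≈ -850.00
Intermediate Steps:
Q(k) = 10 (Q(k) = 4 + 6 = 10)
G = 1/23513 (G = 1/((2884 + 59*71) + 16440) = 1/((2884 + 4189) + 16440) = 1/(7073 + 16440) = 1/23513 ≈ 4.2530e-5)
(Q(-4)*(-77) - 80) - G = (10*(-77) - 80) - 1*1/23513 = (-770 - 80) - 1/23513 = -850 - 1/23513 = -19986051/23513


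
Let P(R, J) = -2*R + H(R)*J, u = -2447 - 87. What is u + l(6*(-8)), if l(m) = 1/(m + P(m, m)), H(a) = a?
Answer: -5959967/2352 ≈ -2534.0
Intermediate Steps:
u = -2534
P(R, J) = -2*R + J*R (P(R, J) = -2*R + R*J = -2*R + J*R)
l(m) = 1/(m + m*(-2 + m))
u + l(6*(-8)) = -2534 + 1/(((6*(-8)))*(-1 + 6*(-8))) = -2534 + 1/((-48)*(-1 - 48)) = -2534 - 1/48/(-49) = -2534 - 1/48*(-1/49) = -2534 + 1/2352 = -5959967/2352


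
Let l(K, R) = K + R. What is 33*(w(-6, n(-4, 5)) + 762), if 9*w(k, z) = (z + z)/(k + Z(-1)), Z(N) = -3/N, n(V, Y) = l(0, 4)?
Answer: 226226/9 ≈ 25136.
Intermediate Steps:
n(V, Y) = 4 (n(V, Y) = 0 + 4 = 4)
w(k, z) = 2*z/(9*(3 + k)) (w(k, z) = ((z + z)/(k - 3/(-1)))/9 = ((2*z)/(k - 3*(-1)))/9 = ((2*z)/(k + 3))/9 = ((2*z)/(3 + k))/9 = (2*z/(3 + k))/9 = 2*z/(9*(3 + k)))
33*(w(-6, n(-4, 5)) + 762) = 33*((2/9)*4/(3 - 6) + 762) = 33*((2/9)*4/(-3) + 762) = 33*((2/9)*4*(-⅓) + 762) = 33*(-8/27 + 762) = 33*(20566/27) = 226226/9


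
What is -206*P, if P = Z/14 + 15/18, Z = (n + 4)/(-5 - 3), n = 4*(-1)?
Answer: -515/3 ≈ -171.67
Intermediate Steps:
n = -4
Z = 0 (Z = (-4 + 4)/(-5 - 3) = 0/(-8) = 0*(-⅛) = 0)
P = ⅚ (P = 0/14 + 15/18 = 0*(1/14) + 15*(1/18) = 0 + ⅚ = ⅚ ≈ 0.83333)
-206*P = -206*⅚ = -515/3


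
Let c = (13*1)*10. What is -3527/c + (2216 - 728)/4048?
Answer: -880241/32890 ≈ -26.763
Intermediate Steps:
c = 130 (c = 13*10 = 130)
-3527/c + (2216 - 728)/4048 = -3527/130 + (2216 - 728)/4048 = -3527*1/130 + 1488*(1/4048) = -3527/130 + 93/253 = -880241/32890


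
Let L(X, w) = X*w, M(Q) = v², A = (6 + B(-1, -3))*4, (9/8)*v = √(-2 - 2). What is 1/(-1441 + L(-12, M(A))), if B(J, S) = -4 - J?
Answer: -27/37883 ≈ -0.00071272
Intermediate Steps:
v = 16*I/9 (v = 8*√(-2 - 2)/9 = 8*√(-4)/9 = 8*(2*I)/9 = 16*I/9 ≈ 1.7778*I)
A = 12 (A = (6 + (-4 - 1*(-1)))*4 = (6 + (-4 + 1))*4 = (6 - 3)*4 = 3*4 = 12)
M(Q) = -256/81 (M(Q) = (16*I/9)² = -256/81)
1/(-1441 + L(-12, M(A))) = 1/(-1441 - 12*(-256/81)) = 1/(-1441 + 1024/27) = 1/(-37883/27) = -27/37883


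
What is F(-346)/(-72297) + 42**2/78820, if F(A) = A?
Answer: 5528701/203516055 ≈ 0.027166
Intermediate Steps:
F(-346)/(-72297) + 42**2/78820 = -346/(-72297) + 42**2/78820 = -346*(-1/72297) + 1764*(1/78820) = 346/72297 + 63/2815 = 5528701/203516055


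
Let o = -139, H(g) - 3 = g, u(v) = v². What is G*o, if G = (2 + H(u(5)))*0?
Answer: 0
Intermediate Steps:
H(g) = 3 + g
G = 0 (G = (2 + (3 + 5²))*0 = (2 + (3 + 25))*0 = (2 + 28)*0 = 30*0 = 0)
G*o = 0*(-139) = 0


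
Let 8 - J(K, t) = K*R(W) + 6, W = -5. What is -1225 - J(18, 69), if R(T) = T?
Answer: -1317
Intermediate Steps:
J(K, t) = 2 + 5*K (J(K, t) = 8 - (K*(-5) + 6) = 8 - (-5*K + 6) = 8 - (6 - 5*K) = 8 + (-6 + 5*K) = 2 + 5*K)
-1225 - J(18, 69) = -1225 - (2 + 5*18) = -1225 - (2 + 90) = -1225 - 1*92 = -1225 - 92 = -1317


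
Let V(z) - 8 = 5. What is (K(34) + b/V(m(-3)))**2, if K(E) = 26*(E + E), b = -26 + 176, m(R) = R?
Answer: 535181956/169 ≈ 3.1668e+6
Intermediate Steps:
b = 150
V(z) = 13 (V(z) = 8 + 5 = 13)
K(E) = 52*E (K(E) = 26*(2*E) = 52*E)
(K(34) + b/V(m(-3)))**2 = (52*34 + 150/13)**2 = (1768 + 150*(1/13))**2 = (1768 + 150/13)**2 = (23134/13)**2 = 535181956/169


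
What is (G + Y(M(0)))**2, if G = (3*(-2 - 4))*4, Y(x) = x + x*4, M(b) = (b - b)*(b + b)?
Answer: 5184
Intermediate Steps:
M(b) = 0 (M(b) = 0*(2*b) = 0)
Y(x) = 5*x (Y(x) = x + 4*x = 5*x)
G = -72 (G = (3*(-6))*4 = -18*4 = -72)
(G + Y(M(0)))**2 = (-72 + 5*0)**2 = (-72 + 0)**2 = (-72)**2 = 5184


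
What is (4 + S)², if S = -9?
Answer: 25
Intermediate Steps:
(4 + S)² = (4 - 9)² = (-5)² = 25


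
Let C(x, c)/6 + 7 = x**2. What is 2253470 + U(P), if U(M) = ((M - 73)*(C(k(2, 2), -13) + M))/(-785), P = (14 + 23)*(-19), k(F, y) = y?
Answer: 1768414454/785 ≈ 2.2528e+6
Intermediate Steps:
P = -703 (P = 37*(-19) = -703)
C(x, c) = -42 + 6*x**2
U(M) = -(-73 + M)*(-18 + M)/785 (U(M) = ((M - 73)*((-42 + 6*2**2) + M))/(-785) = ((-73 + M)*((-42 + 6*4) + M))*(-1/785) = ((-73 + M)*((-42 + 24) + M))*(-1/785) = ((-73 + M)*(-18 + M))*(-1/785) = -(-73 + M)*(-18 + M)/785)
2253470 + U(P) = 2253470 + (-1314/785 - 1/785*(-703)**2 + (91/785)*(-703)) = 2253470 + (-1314/785 - 1/785*494209 - 63973/785) = 2253470 + (-1314/785 - 494209/785 - 63973/785) = 2253470 - 559496/785 = 1768414454/785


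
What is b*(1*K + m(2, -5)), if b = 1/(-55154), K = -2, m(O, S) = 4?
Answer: -1/27577 ≈ -3.6262e-5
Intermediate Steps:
b = -1/55154 ≈ -1.8131e-5
b*(1*K + m(2, -5)) = -(1*(-2) + 4)/55154 = -(-2 + 4)/55154 = -1/55154*2 = -1/27577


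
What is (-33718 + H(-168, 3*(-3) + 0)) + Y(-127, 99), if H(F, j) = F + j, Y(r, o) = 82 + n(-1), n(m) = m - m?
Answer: -33813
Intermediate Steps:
n(m) = 0
Y(r, o) = 82 (Y(r, o) = 82 + 0 = 82)
(-33718 + H(-168, 3*(-3) + 0)) + Y(-127, 99) = (-33718 + (-168 + (3*(-3) + 0))) + 82 = (-33718 + (-168 + (-9 + 0))) + 82 = (-33718 + (-168 - 9)) + 82 = (-33718 - 177) + 82 = -33895 + 82 = -33813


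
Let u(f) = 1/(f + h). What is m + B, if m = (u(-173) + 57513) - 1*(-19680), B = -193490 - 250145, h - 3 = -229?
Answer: -146210359/399 ≈ -3.6644e+5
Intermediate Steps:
h = -226 (h = 3 - 229 = -226)
u(f) = 1/(-226 + f) (u(f) = 1/(f - 226) = 1/(-226 + f))
B = -443635
m = 30800006/399 (m = (1/(-226 - 173) + 57513) - 1*(-19680) = (1/(-399) + 57513) + 19680 = (-1/399 + 57513) + 19680 = 22947686/399 + 19680 = 30800006/399 ≈ 77193.)
m + B = 30800006/399 - 443635 = -146210359/399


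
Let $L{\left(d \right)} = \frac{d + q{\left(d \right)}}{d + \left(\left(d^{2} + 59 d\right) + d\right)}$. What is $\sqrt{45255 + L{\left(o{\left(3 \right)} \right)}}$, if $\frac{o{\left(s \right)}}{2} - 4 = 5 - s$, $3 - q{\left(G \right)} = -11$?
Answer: $\frac{\sqrt{8681905914}}{438} \approx 212.73$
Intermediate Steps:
$q{\left(G \right)} = 14$ ($q{\left(G \right)} = 3 - -11 = 3 + 11 = 14$)
$o{\left(s \right)} = 18 - 2 s$ ($o{\left(s \right)} = 8 + 2 \left(5 - s\right) = 8 - \left(-10 + 2 s\right) = 18 - 2 s$)
$L{\left(d \right)} = \frac{14 + d}{d^{2} + 61 d}$ ($L{\left(d \right)} = \frac{d + 14}{d + \left(\left(d^{2} + 59 d\right) + d\right)} = \frac{14 + d}{d + \left(d^{2} + 60 d\right)} = \frac{14 + d}{d^{2} + 61 d}$)
$\sqrt{45255 + L{\left(o{\left(3 \right)} \right)}} = \sqrt{45255 + \frac{14 + \left(18 - 6\right)}{\left(18 - 6\right) \left(61 + \left(18 - 6\right)\right)}} = \sqrt{45255 + \frac{14 + 12}{12 \left(61 + 12\right)}} = \sqrt{45255 + \frac{1}{12} \cdot \frac{1}{73} \cdot 26} = \sqrt{45255 + \frac{13}{438}} = \sqrt{\frac{19821703}{438}} = \frac{\sqrt{8681905914}}{438}$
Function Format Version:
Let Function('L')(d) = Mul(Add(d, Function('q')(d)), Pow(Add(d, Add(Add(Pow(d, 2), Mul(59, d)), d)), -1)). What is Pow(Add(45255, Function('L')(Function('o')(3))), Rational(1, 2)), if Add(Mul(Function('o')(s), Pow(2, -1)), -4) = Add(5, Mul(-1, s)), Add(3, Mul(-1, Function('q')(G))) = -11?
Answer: Mul(Rational(1, 438), Pow(8681905914, Rational(1, 2))) ≈ 212.73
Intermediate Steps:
Function('q')(G) = 14 (Function('q')(G) = Add(3, Mul(-1, -11)) = Add(3, 11) = 14)
Function('o')(s) = Add(18, Mul(-2, s)) (Function('o')(s) = Add(8, Mul(2, Add(5, Mul(-1, s)))) = Add(8, Add(10, Mul(-2, s))) = Add(18, Mul(-2, s)))
Function('L')(d) = Mul(Pow(Add(Pow(d, 2), Mul(61, d)), -1), Add(14, d)) (Function('L')(d) = Mul(Add(d, 14), Pow(Add(d, Add(Add(Pow(d, 2), Mul(59, d)), d)), -1)) = Mul(Add(14, d), Pow(Add(d, Add(Pow(d, 2), Mul(60, d))), -1)) = Mul(Add(14, d), Pow(Add(Pow(d, 2), Mul(61, d)), -1)) = Mul(Pow(Add(Pow(d, 2), Mul(61, d)), -1), Add(14, d)))
Pow(Add(45255, Function('L')(Function('o')(3))), Rational(1, 2)) = Pow(Add(45255, Mul(Pow(Add(18, Mul(-2, 3)), -1), Pow(Add(61, Add(18, Mul(-2, 3))), -1), Add(14, Add(18, Mul(-2, 3))))), Rational(1, 2)) = Pow(Add(45255, Mul(Pow(Add(18, -6), -1), Pow(Add(61, Add(18, -6)), -1), Add(14, Add(18, -6)))), Rational(1, 2)) = Pow(Add(45255, Mul(Pow(12, -1), Pow(Add(61, 12), -1), Add(14, 12))), Rational(1, 2)) = Pow(Add(45255, Mul(Rational(1, 12), Pow(73, -1), 26)), Rational(1, 2)) = Pow(Add(45255, Mul(Rational(1, 12), Rational(1, 73), 26)), Rational(1, 2)) = Pow(Add(45255, Rational(13, 438)), Rational(1, 2)) = Pow(Rational(19821703, 438), Rational(1, 2)) = Mul(Rational(1, 438), Pow(8681905914, Rational(1, 2)))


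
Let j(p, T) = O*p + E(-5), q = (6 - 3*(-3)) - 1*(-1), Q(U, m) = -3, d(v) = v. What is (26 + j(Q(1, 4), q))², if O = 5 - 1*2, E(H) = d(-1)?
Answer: 256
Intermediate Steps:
E(H) = -1
O = 3 (O = 5 - 2 = 3)
q = 16 (q = (6 + 9) + 1 = 15 + 1 = 16)
j(p, T) = -1 + 3*p (j(p, T) = 3*p - 1 = -1 + 3*p)
(26 + j(Q(1, 4), q))² = (26 + (-1 + 3*(-3)))² = (26 + (-1 - 9))² = (26 - 10)² = 16² = 256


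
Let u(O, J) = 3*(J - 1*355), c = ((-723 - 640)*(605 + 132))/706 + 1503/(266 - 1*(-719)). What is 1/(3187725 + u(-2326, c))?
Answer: 695410/2213070024849 ≈ 3.1423e-7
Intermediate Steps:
c = -988401917/695410 (c = -1363*737*(1/706) + 1503/(266 + 719) = -1004531*1/706 + 1503/985 = -1004531/706 + 1503*(1/985) = -1004531/706 + 1503/985 = -988401917/695410 ≈ -1421.3)
u(O, J) = -1065 + 3*J (u(O, J) = 3*(J - 355) = 3*(-355 + J) = -1065 + 3*J)
1/(3187725 + u(-2326, c)) = 1/(3187725 + (-1065 + 3*(-988401917/695410))) = 1/(3187725 + (-1065 - 2965205751/695410)) = 1/(3187725 - 3705817401/695410) = 1/(2213070024849/695410) = 695410/2213070024849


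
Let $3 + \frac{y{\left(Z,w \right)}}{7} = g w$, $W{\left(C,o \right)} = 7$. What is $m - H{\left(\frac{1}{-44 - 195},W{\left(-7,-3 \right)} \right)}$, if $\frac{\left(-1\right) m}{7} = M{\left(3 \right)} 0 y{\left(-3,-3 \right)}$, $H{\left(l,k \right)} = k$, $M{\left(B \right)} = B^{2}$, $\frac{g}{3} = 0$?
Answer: $-7$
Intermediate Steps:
$g = 0$ ($g = 3 \cdot 0 = 0$)
$y{\left(Z,w \right)} = -21$ ($y{\left(Z,w \right)} = -21 + 7 \cdot 0 w = -21 + 7 \cdot 0 = -21 + 0 = -21$)
$m = 0$ ($m = - 7 \cdot 3^{2} \cdot 0 \left(-21\right) = - 7 \cdot 9 \cdot 0 \left(-21\right) = - 7 \cdot 0 \left(-21\right) = \left(-7\right) 0 = 0$)
$m - H{\left(\frac{1}{-44 - 195},W{\left(-7,-3 \right)} \right)} = 0 - 7 = -7$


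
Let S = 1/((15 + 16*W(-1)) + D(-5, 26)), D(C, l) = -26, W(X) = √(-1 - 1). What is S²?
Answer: I/(-391*I + 352*√2) ≈ -0.00097582 + 0.0012424*I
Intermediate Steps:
W(X) = I*√2 (W(X) = √(-2) = I*√2)
S = 1/(-11 + 16*I*√2) (S = 1/((15 + 16*(I*√2)) - 26) = 1/((15 + 16*I*√2) - 26) = 1/(-11 + 16*I*√2) ≈ -0.017378 - 0.035746*I)
S² = (-11/633 - 16*I*√2/633)²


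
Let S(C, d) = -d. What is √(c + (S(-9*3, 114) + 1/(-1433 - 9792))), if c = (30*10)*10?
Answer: √14545511701/2245 ≈ 53.721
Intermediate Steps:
c = 3000 (c = 300*10 = 3000)
√(c + (S(-9*3, 114) + 1/(-1433 - 9792))) = √(3000 + (-1*114 + 1/(-1433 - 9792))) = √(3000 + (-114 + 1/(-11225))) = √(3000 + (-114 - 1/11225)) = √(3000 - 1279651/11225) = √(32395349/11225) = √14545511701/2245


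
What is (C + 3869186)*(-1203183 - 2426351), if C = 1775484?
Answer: -20487521683780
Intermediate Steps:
(C + 3869186)*(-1203183 - 2426351) = (1775484 + 3869186)*(-1203183 - 2426351) = 5644670*(-3629534) = -20487521683780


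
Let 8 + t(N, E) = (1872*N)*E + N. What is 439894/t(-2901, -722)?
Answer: 439894/3920942275 ≈ 0.00011219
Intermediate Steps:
t(N, E) = -8 + N + 1872*E*N (t(N, E) = -8 + ((1872*N)*E + N) = -8 + (1872*E*N + N) = -8 + (N + 1872*E*N) = -8 + N + 1872*E*N)
439894/t(-2901, -722) = 439894/(-8 - 2901 + 1872*(-722)*(-2901)) = 439894/(-8 - 2901 + 3920945184) = 439894/3920942275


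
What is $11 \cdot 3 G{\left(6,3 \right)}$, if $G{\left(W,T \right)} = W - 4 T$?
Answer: $-198$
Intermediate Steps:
$11 \cdot 3 G{\left(6,3 \right)} = 11 \cdot 3 \left(6 - 12\right) = 33 \left(6 - 12\right) = 33 \left(-6\right) = -198$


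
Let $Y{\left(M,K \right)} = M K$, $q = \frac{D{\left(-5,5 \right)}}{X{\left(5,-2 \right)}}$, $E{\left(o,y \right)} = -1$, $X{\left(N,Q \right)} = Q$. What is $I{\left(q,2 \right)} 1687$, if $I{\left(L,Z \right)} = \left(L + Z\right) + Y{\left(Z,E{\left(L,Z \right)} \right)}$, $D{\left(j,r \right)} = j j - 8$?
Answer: $- \frac{28679}{2} \approx -14340.0$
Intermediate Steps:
$D{\left(j,r \right)} = -8 + j^{2}$ ($D{\left(j,r \right)} = j^{2} - 8 = -8 + j^{2}$)
$q = - \frac{17}{2}$ ($q = \frac{-8 + \left(-5\right)^{2}}{-2} = \left(-8 + 25\right) \left(- \frac{1}{2}\right) = 17 \left(- \frac{1}{2}\right) = - \frac{17}{2} \approx -8.5$)
$Y{\left(M,K \right)} = K M$
$I{\left(L,Z \right)} = L$ ($I{\left(L,Z \right)} = \left(L + Z\right) - Z = L$)
$I{\left(q,2 \right)} 1687 = \left(- \frac{17}{2}\right) 1687 = - \frac{28679}{2}$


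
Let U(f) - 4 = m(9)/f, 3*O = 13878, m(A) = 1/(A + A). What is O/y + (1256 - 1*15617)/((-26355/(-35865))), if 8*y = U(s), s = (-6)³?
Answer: -281167393473/27323107 ≈ -10290.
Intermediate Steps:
m(A) = 1/(2*A)
s = -216
O = 4626 (O = (⅓)*13878 = 4626)
U(f) = 4 + 1/(18*f) (U(f) = 4 + ((½)/9)/f = 4 + ((½)*(⅑))/f = 4 + 1/(18*f))
y = 15551/31104 (y = (4 + (1/18)/(-216))/8 = (4 + (1/18)*(-1/216))/8 = (4 - 1/3888)/8 = (⅛)*(15551/3888) = 15551/31104 ≈ 0.49997)
O/y + (1256 - 1*15617)/((-26355/(-35865))) = 4626/(15551/31104) + (1256 - 1*15617)/((-26355/(-35865))) = 4626*(31104/15551) + (1256 - 15617)/((-26355*(-1/35865))) = 143887104/15551 - 14361/1757/2391 = 143887104/15551 - 14361*2391/1757 = 143887104/15551 - 34337151/1757 = -281167393473/27323107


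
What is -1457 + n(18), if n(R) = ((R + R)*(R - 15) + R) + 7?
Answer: -1324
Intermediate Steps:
n(R) = 7 + R + 2*R*(-15 + R) (n(R) = ((2*R)*(-15 + R) + R) + 7 = (2*R*(-15 + R) + R) + 7 = (R + 2*R*(-15 + R)) + 7 = 7 + R + 2*R*(-15 + R))
-1457 + n(18) = -1457 + (7 - 29*18 + 2*18**2) = -1457 + (7 - 522 + 2*324) = -1457 + (7 - 522 + 648) = -1457 + 133 = -1324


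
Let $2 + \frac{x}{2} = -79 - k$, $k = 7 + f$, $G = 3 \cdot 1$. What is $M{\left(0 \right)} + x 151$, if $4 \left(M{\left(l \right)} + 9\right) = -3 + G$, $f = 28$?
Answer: $-35041$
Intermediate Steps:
$G = 3$
$M{\left(l \right)} = -9$ ($M{\left(l \right)} = -9 + \frac{-3 + 3}{4} = -9 + \frac{1}{4} \cdot 0 = -9 + 0 = -9$)
$k = 35$ ($k = 7 + 28 = 35$)
$x = -232$ ($x = -4 + 2 \left(-79 - 35\right) = -4 + 2 \left(-114\right) = -4 - 228 = -232$)
$M{\left(0 \right)} + x 151 = -9 - 35032 = -35041$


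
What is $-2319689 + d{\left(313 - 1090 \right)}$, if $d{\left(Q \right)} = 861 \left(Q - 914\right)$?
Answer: $-3775640$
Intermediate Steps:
$d{\left(Q \right)} = -786954 + 861 Q$ ($d{\left(Q \right)} = 861 \left(-914 + Q\right) = -786954 + 861 Q$)
$-2319689 + d{\left(313 - 1090 \right)} = -2319689 - \left(786954 - 861 \left(313 - 1090\right)\right) = -2319689 + \left(-786954 + 861 \left(-777\right)\right) = -2319689 - 1455951 = -3775640$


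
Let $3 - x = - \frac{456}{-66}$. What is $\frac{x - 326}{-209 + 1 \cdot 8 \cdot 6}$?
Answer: $\frac{3629}{1771} \approx 2.0491$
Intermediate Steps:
$x = - \frac{43}{11}$ ($x = 3 - - \frac{456}{-66} = 3 - \left(-456\right) \left(- \frac{1}{66}\right) = 3 - \frac{76}{11} = - \frac{43}{11} \approx -3.9091$)
$\frac{x - 326}{-209 + 1 \cdot 8 \cdot 6} = \frac{- \frac{43}{11} - 326}{-209 + 1 \cdot 8 \cdot 6} = - \frac{3629}{11 \left(-209 + 8 \cdot 6\right)} = - \frac{3629}{11 \left(-209 + 48\right)} = - \frac{3629}{11 \left(-161\right)} = \left(- \frac{3629}{11}\right) \left(- \frac{1}{161}\right) = \frac{3629}{1771}$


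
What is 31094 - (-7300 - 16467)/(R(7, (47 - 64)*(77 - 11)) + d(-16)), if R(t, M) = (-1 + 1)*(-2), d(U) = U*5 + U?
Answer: 2961257/96 ≈ 30846.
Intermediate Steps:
d(U) = 6*U (d(U) = 5*U + U = 6*U)
R(t, M) = 0 (R(t, M) = 0*(-2) = 0)
31094 - (-7300 - 16467)/(R(7, (47 - 64)*(77 - 11)) + d(-16)) = 31094 - (-7300 - 16467)/(0 + 6*(-16)) = 31094 - (-23767)/(0 - 96) = 31094 - (-23767)/(-96) = 31094 - (-23767)*(-1)/96 = 31094 - 1*23767/96 = 31094 - 23767/96 = 2961257/96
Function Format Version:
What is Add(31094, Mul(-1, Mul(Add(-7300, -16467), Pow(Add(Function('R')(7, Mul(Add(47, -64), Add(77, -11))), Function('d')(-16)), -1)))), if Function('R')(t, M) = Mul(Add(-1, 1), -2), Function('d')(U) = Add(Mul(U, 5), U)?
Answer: Rational(2961257, 96) ≈ 30846.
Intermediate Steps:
Function('d')(U) = Mul(6, U) (Function('d')(U) = Add(Mul(5, U), U) = Mul(6, U))
Function('R')(t, M) = 0 (Function('R')(t, M) = Mul(0, -2) = 0)
Add(31094, Mul(-1, Mul(Add(-7300, -16467), Pow(Add(Function('R')(7, Mul(Add(47, -64), Add(77, -11))), Function('d')(-16)), -1)))) = Add(31094, Mul(-1, Mul(Add(-7300, -16467), Pow(Add(0, Mul(6, -16)), -1)))) = Add(31094, Mul(-1, Mul(-23767, Pow(Add(0, -96), -1)))) = Add(31094, Mul(-1, Mul(-23767, Pow(-96, -1)))) = Add(31094, Mul(-1, Mul(-23767, Rational(-1, 96)))) = Add(31094, Mul(-1, Rational(23767, 96))) = Add(31094, Rational(-23767, 96)) = Rational(2961257, 96)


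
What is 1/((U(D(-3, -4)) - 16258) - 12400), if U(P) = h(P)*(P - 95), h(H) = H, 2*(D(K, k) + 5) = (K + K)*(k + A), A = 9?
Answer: -1/26358 ≈ -3.7939e-5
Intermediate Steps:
D(K, k) = -5 + K*(9 + k) (D(K, k) = -5 + ((K + K)*(k + 9))/2 = -5 + ((2*K)*(9 + k))/2 = -5 + (2*K*(9 + k))/2 = -5 + K*(9 + k))
U(P) = P*(-95 + P) (U(P) = P*(P - 95) = P*(-95 + P))
1/((U(D(-3, -4)) - 16258) - 12400) = 1/(((-5 + 9*(-3) - 3*(-4))*(-95 + (-5 + 9*(-3) - 3*(-4))) - 16258) - 12400) = 1/(((-5 - 27 + 12)*(-95 + (-5 - 27 + 12)) - 16258) - 12400) = 1/((-20*(-95 - 20) - 16258) - 12400) = 1/((-20*(-115) - 16258) - 12400) = 1/((2300 - 16258) - 12400) = 1/(-13958 - 12400) = 1/(-26358) = -1/26358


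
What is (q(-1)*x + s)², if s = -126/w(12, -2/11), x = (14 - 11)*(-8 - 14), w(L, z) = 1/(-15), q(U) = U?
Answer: 3825936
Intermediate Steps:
w(L, z) = -1/15
x = -66 (x = 3*(-22) = -66)
s = 1890 (s = -126/(-1/15) = -126*(-15) = 1890)
(q(-1)*x + s)² = (-1*(-66) + 1890)² = (66 + 1890)² = 1956² = 3825936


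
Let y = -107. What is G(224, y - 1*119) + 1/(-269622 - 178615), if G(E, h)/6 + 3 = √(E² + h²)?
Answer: -8068267/448237 + 12*√25313 ≈ 1891.2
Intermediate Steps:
G(E, h) = -18 + 6*√(E² + h²)
G(224, y - 1*119) + 1/(-269622 - 178615) = (-18 + 6*√(224² + (-107 - 1*119)²)) + 1/(-269622 - 178615) = (-18 + 6*√(50176 + (-107 - 119)²)) + 1/(-448237) = (-18 + 6*√(50176 + (-226)²)) - 1/448237 = (-18 + 6*√(50176 + 51076)) - 1/448237 = (-18 + 6*√101252) - 1/448237 = (-18 + 6*(2*√25313)) - 1/448237 = (-18 + 12*√25313) - 1/448237 = -8068267/448237 + 12*√25313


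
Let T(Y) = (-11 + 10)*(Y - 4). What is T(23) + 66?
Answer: 47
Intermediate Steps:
T(Y) = 4 - Y (T(Y) = -(-4 + Y) = 4 - Y)
T(23) + 66 = (4 - 1*23) + 66 = (4 - 23) + 66 = -19 + 66 = 47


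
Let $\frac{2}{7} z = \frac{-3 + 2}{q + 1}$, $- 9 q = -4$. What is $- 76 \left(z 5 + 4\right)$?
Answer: $\frac{8018}{13} \approx 616.77$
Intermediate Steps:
$q = \frac{4}{9}$ ($q = \left(- \frac{1}{9}\right) \left(-4\right) = \frac{4}{9} \approx 0.44444$)
$z = - \frac{63}{26}$ ($z = \frac{7 \frac{-3 + 2}{\frac{4}{9} + 1}}{2} = \frac{7 \left(- \frac{1}{\frac{13}{9}}\right)}{2} = \frac{7 \left(\left(-1\right) \frac{9}{13}\right)}{2} = \frac{7}{2} \left(- \frac{9}{13}\right) = - \frac{63}{26} \approx -2.4231$)
$- 76 \left(z 5 + 4\right) = - 76 \left(\left(- \frac{63}{26}\right) 5 + 4\right) = - 76 \left(- \frac{315}{26} + 4\right) = \left(-76\right) \left(- \frac{211}{26}\right) = \frac{8018}{13}$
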